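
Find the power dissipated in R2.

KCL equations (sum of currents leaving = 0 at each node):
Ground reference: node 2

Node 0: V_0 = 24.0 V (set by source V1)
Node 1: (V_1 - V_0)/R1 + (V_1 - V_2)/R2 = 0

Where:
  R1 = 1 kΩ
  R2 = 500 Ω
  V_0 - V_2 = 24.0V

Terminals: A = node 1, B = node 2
Nodal analysis, taking node 2 as the 0 V reference.
Source V1 fixes V_0 = 24 V.
KCL at each unknown node (sum of currents leaving = 0; resistances in Ω):
  Node 1: (V_1 - 24)/1000 + (V_1 - 0)/500 = 0
Collecting terms: 0.003 × V_1 = 0.024  =>  V_1 = 8 V
I_R2 = (V_1 - V_2)/R2 = (8 - 0)/500 = 0.016 A
P_R2 = I_R2² × R2 = (0.016)² × 500 = 0.128 W

Final answer: 0.128 W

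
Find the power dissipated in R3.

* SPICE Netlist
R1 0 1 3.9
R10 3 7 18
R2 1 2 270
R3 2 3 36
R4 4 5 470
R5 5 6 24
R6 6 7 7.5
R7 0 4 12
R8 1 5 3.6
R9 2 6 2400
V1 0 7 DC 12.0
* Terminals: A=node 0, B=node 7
Nodal analysis, taking node 7 as the 0 V reference.
Source V1 fixes V_0 = 12 V.
KCL at each unknown node (sum of currents leaving = 0; resistances in Ω):
  Node 1: (V_1 - 12)/3.9 + (V_1 - V_2)/270 + (V_1 - V_5)/3.6 = 0
  Node 2: (V_2 - V_1)/270 + (V_2 - V_3)/36 + (V_2 - V_6)/2400 = 0
  Node 3: (V_3 - V_2)/36 + (V_3 - 0)/18 = 0
  Node 4: (V_4 - V_5)/470 + (V_4 - 12)/12 = 0
  Node 5: (V_5 - V_4)/470 + (V_5 - V_6)/24 + (V_5 - V_1)/3.6 = 0
  Node 6: (V_6 - V_5)/24 + (V_6 - 0)/7.5 + (V_6 - V_2)/2400 = 0
Collecting terms (coefficients in siemens):
  0.5379·V_1 - 0.003704·V_2 - 0.2778·V_5 = 3.077
  0.0319·V_2 - 0.003704·V_1 - 0.02778·V_3 - 0.0004167·V_6 = 0
  0.08333·V_3 - 0.02778·V_2 = 0
  0.08546·V_4 - 0.002128·V_5 = 1
  0.3216·V_5 - 0.2778·V_1 - 0.002128·V_4 - 0.04167·V_6 = 0
  0.1754·V_6 - 0.0004167·V_2 - 0.04167·V_5 = 0
Solving these 6 simultaneous equations (Gaussian elimination) gives:
  V_1 = 10.7 V, V_2 = 1.793 V, V_3 = 0.5975 V, V_4 = 11.94 V
  V_5 = 9.618 V, V_6 = 2.289 V
I_R3 = (V_2 - V_3)/R3 = (1.793 - 0.5975)/36 = 0.0332 A
P_R3 = I_R3² × R3 = (0.0332)² × 36 = 0.03967 W

Final answer: 0.03967 W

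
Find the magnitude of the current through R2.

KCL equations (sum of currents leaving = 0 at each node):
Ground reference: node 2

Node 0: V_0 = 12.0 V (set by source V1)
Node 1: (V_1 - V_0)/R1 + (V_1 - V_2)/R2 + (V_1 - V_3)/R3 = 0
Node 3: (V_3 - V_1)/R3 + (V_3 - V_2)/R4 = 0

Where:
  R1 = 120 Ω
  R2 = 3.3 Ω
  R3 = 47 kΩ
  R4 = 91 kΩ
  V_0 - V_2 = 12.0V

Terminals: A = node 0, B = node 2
Nodal analysis, taking node 2 as the 0 V reference.
Source V1 fixes V_0 = 12 V.
KCL at each unknown node (sum of currents leaving = 0; resistances in Ω):
  Node 1: (V_1 - 12)/120 + (V_1 - 0)/3.3 + (V_1 - V_3)/47000 = 0
  Node 3: (V_3 - V_1)/47000 + (V_3 - 0)/91000 = 0
Collecting terms (coefficients in siemens):
  0.3114·V_1 - 0.00002128·V_3 = 0.1
  0.00003227·V_3 - 0.00002128·V_1 = 0
Determinant D = (0.3114)(0.00003227) - (-0.00002128)(-0.00002128) = 0.00001005
V_1 = [(0.1)(0.00003227) - (-0.00002128)(0)]/D = 0.3212 V
V_3 = [(0.3114)(0) - (0.1)(-0.00002128)]/D = 0.2118 V
I_R2 = (V_1 - V_2)/R2 = (0.3212 - 0)/3.3 = 0.09732 A
|I_R2| = 0.09732 A

Final answer: |I_R2| = 0.09732 A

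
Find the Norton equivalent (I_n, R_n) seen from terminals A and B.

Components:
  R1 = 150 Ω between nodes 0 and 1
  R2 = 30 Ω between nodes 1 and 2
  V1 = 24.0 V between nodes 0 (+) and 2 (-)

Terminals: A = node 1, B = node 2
Find the Thévenin equivalent first; then I_n = V_th/R_th and R_n = R_th.
Step 1 — V_th is the open-circuit voltage V_A - V_B (nothing connected across the terminals).
Nodal analysis, taking node 2 as the 0 V reference.
Source V1 fixes V_0 = 24 V.
KCL at each unknown node (sum of currents leaving = 0; resistances in Ω):
  Node 1: (V_1 - 24)/150 + (V_1 - 0)/30 = 0
Collecting terms: 0.04 × V_1 = 0.16  =>  V_1 = 4 V
V_th = V_1 - V_2 = 4 - 0 = 4 V
Step 2 — R_th: zero the source — replace V1 by a short circuit (node 2 merges into node 0) — and find the resistance seen between A (node 1) and B (node 0).
Reduce the network between node 1 (A) and node 0 (B) by series/parallel combination:
  Rp1 = R1 ‖ R2 (parallel, both between nodes 0 and 1) = 1/(1/150 + 1/30) = 25 Ω
R_th = 25 Ω
I_n = V_th/R_th = 4/25 = 0.16 A, and R_n = R_th = 25 Ω

Final answer: I_n = 0.16 A, R_n = 25 Ω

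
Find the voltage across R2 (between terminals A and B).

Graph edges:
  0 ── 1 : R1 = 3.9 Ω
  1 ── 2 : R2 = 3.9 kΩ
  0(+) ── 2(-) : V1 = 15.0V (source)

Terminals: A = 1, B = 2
R1 and R2 are in series across V1 (node 0 → node 1 → node 2), and the output A–B is taken across R2, so this is a voltage divider.
Series current: I = V1/(R1 + R2) = 15/(3.9 + 3900) = 15/3904 = 0.003842 A
V_R2 = I × R2 = V1 × R2/(R1 + R2) = 15 × 3900/3904 = 14.99 V

Final answer: 14.99 V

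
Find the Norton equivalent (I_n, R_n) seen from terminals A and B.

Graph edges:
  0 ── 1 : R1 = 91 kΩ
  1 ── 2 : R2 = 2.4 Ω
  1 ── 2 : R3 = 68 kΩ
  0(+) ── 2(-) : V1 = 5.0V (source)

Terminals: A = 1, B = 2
Find the Thévenin equivalent first; then I_n = V_th/R_th and R_n = R_th.
Step 1 — V_th is the open-circuit voltage V_A - V_B (nothing connected across the terminals).
Nodal analysis, taking node 2 as the 0 V reference.
Source V1 fixes V_0 = 5 V.
KCL at each unknown node (sum of currents leaving = 0; resistances in Ω):
  Node 1: (V_1 - 5)/91000 + (V_1 - 0)/2.4 + (V_1 - 0)/68000 = 0
Collecting terms: 0.4167 × V_1 = 0.00005495  =>  V_1 = 0.0001319 V
V_th = V_1 - V_2 = 0.0001319 - 0 = 0.0001319 V
Step 2 — R_th: zero the source — replace V1 by a short circuit (node 2 merges into node 0) — and find the resistance seen between A (node 1) and B (node 0).
Reduce the network between node 1 (A) and node 0 (B) by series/parallel combination:
  Rp1 = R1 ‖ R2 ‖ R3 (parallel, all between nodes 0 and 1) = 1/(1/91000 + 1/2.4 + 1/68000) = 2.4 Ω
R_th = 2.4 Ω
I_n = V_th/R_th = 0.0001319/2.4 = 0.00005495 A, and R_n = R_th = 2.4 Ω

Final answer: I_n = 5.495e-05 A, R_n = 2.4 Ω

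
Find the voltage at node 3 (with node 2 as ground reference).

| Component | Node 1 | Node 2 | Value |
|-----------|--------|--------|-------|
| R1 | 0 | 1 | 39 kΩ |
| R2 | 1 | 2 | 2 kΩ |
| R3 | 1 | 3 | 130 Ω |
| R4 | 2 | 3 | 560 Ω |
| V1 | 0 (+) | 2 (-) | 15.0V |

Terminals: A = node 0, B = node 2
Nodal analysis, taking node 2 as the 0 V reference.
Source V1 fixes V_0 = 15 V.
KCL at each unknown node (sum of currents leaving = 0; resistances in Ω):
  Node 1: (V_1 - 15)/39000 + (V_1 - 0)/2000 + (V_1 - V_3)/130 = 0
  Node 3: (V_3 - V_1)/130 + (V_3 - 0)/560 = 0
Collecting terms (coefficients in siemens):
  0.008218·V_1 - 0.007692·V_3 = 0.0003846
  0.009478·V_3 - 0.007692·V_1 = 0
Determinant D = (0.008218)(0.009478) - (-0.007692)(-0.007692) = 0.00001872
V_1 = [(0.0003846)(0.009478) - (-0.007692)(0)]/D = 0.1948 V
V_3 = [(0.008218)(0) - (0.0003846)(-0.007692)]/D = 0.1581 V
The requested potential is V_3 = 0.1581 V.

Final answer: V_3 = 0.1581 V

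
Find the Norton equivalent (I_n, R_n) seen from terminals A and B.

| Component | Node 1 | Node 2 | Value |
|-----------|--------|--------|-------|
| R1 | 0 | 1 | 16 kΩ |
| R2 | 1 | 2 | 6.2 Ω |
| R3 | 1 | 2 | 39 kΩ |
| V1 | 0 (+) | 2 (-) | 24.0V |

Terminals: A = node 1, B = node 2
Find the Thévenin equivalent first; then I_n = V_th/R_th and R_n = R_th.
Step 1 — V_th is the open-circuit voltage V_A - V_B (nothing connected across the terminals).
Nodal analysis, taking node 2 as the 0 V reference.
Source V1 fixes V_0 = 24 V.
KCL at each unknown node (sum of currents leaving = 0; resistances in Ω):
  Node 1: (V_1 - 24)/16000 + (V_1 - 0)/6.2 + (V_1 - 0)/39000 = 0
Collecting terms: 0.1614 × V_1 = 0.0015  =>  V_1 = 0.009295 V
V_th = V_1 - V_2 = 0.009295 - 0 = 0.009295 V
Step 2 — R_th: zero the source — replace V1 by a short circuit (node 2 merges into node 0) — and find the resistance seen between A (node 1) and B (node 0).
Reduce the network between node 1 (A) and node 0 (B) by series/parallel combination:
  Rp1 = R1 ‖ R2 ‖ R3 (parallel, all between nodes 0 and 1) = 1/(1/16000 + 1/6.2 + 1/39000) = 6.197 Ω
R_th = 6.197 Ω
I_n = V_th/R_th = 0.009295/6.197 = 0.0015 A, and R_n = R_th = 6.197 Ω

Final answer: I_n = 0.0015 A, R_n = 6.197 Ω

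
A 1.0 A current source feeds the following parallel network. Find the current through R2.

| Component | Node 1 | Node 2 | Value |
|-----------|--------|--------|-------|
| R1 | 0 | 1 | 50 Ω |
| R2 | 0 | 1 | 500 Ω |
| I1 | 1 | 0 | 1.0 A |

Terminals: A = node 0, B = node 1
All resistors sit directly between nodes 0 and 1, so they are in parallel and share one voltage V; the full source current 1 A splits among them.
1/R_par = 1/50 + 1/500 = 0.022 S  =>  R_par = 45.45 Ω
V = I × R_par = 1 × 45.45 = 45.45 V
I_R2 = V/R2 = 45.45/500 = 0.09091 A

Final answer: 0.09091 A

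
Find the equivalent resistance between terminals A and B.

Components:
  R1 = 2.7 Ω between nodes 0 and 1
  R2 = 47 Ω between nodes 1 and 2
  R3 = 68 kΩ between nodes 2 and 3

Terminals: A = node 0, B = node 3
Reduce the network between node 0 (A) and node 3 (B) by series/parallel combination:
  Rs1 = R1 + R2 (series, joined only at node 1) = 2.7 + 47 = 49.7 Ω
  Rs2 = R3 + Rs1 (series, joined only at node 2) = 68000 + 49.7 = 68050 Ω
R_eq = 68.05 kΩ

Final answer: 68.05 kΩ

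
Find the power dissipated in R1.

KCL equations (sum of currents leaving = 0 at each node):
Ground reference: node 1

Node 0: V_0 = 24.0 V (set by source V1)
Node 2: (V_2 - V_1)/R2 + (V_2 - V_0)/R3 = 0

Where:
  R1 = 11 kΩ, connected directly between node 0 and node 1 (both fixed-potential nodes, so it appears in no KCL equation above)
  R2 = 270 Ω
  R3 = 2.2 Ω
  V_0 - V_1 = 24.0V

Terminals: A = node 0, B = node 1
Nodal analysis, taking node 1 as the 0 V reference.
Source V1 fixes V_0 = 24 V.
KCL at each unknown node (sum of currents leaving = 0; resistances in Ω):
  Node 2: (V_2 - 0)/270 + (V_2 - 24)/2.2 = 0
Collecting terms: 0.4582 × V_2 = 10.91  =>  V_2 = 23.81 V
I_R1 = (V_0 - V_1)/R1 = (24 - 0)/11000 = 0.002182 A
P_R1 = I_R1² × R1 = (0.002182)² × 11000 = 0.05236 W

Final answer: 0.05236 W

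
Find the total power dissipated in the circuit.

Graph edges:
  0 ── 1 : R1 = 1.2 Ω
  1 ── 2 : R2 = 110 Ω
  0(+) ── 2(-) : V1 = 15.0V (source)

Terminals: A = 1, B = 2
Nodal analysis, taking node 2 as the 0 V reference.
Source V1 fixes V_0 = 15 V.
KCL at each unknown node (sum of currents leaving = 0; resistances in Ω):
  Node 1: (V_1 - 15)/1.2 + (V_1 - 0)/110 = 0
Collecting terms: 0.8424 × V_1 = 12.5  =>  V_1 = 14.84 V
Power in each resistor, P = (ΔV)²/R:
  P_R1 = (15 - 14.84)²/1.2 = 0.02184 W
  P_R2 = (14.84 - 0)²/110 = 2.002 W
P_total = P_R1 + P_R2 = 2.023 W

Final answer: 2.023 W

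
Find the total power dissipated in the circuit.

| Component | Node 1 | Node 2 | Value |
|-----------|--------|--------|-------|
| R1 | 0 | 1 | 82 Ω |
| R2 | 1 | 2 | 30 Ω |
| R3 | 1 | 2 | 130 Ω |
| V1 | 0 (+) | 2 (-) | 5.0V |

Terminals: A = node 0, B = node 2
Nodal analysis, taking node 2 as the 0 V reference.
Source V1 fixes V_0 = 5 V.
KCL at each unknown node (sum of currents leaving = 0; resistances in Ω):
  Node 1: (V_1 - 5)/82 + (V_1 - 0)/30 + (V_1 - 0)/130 = 0
Collecting terms: 0.05322 × V_1 = 0.06098  =>  V_1 = 1.146 V
Power in each resistor, P = (ΔV)²/R:
  P_R1 = (5 - 1.146)²/82 = 0.1812 W
  P_R2 = (1.146 - 0)²/30 = 0.04376 W
  P_R3 = (1.146 - 0)²/130 = 0.0101 W
P_total = P_R1 + P_R2 + P_R3 = 0.235 W

Final answer: 0.235 W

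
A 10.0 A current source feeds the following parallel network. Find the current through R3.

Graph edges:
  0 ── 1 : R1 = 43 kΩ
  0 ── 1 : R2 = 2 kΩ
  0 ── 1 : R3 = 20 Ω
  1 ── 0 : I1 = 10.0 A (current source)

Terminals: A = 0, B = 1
All resistors sit directly between nodes 0 and 1, so they are in parallel and share one voltage V; the full source current 10 A splits among them.
1/R_par = 1/43000 + 1/2000 + 1/20 = 0.05052 S  =>  R_par = 19.79 Ω
V = I × R_par = 10 × 19.79 = 197.9 V
I_R3 = V/R3 = 197.9/20 = 9.896 A

Final answer: 9.896 A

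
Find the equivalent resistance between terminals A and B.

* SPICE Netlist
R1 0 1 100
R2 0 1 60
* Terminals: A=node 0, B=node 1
Reduce the network between node 0 (A) and node 1 (B) by series/parallel combination:
  Rp1 = R1 ‖ R2 (parallel, both between nodes 0 and 1) = 1/(1/100 + 1/60) = 37.5 Ω
R_eq = 37.5 Ω

Final answer: 37.5 Ω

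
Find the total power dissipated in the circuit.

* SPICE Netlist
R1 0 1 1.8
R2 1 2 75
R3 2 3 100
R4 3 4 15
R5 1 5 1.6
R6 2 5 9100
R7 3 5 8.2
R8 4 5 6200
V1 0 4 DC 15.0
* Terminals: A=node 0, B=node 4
Nodal analysis, taking node 4 as the 0 V reference.
Source V1 fixes V_0 = 15 V.
KCL at each unknown node (sum of currents leaving = 0; resistances in Ω):
  Node 1: (V_1 - 15)/1.8 + (V_1 - V_2)/75 + (V_1 - V_5)/1.6 = 0
  Node 2: (V_2 - V_1)/75 + (V_2 - V_3)/100 + (V_2 - V_5)/9100 = 0
  Node 3: (V_3 - V_2)/100 + (V_3 - 0)/15 + (V_3 - V_5)/8.2 = 0
  Node 5: (V_5 - V_1)/1.6 + (V_5 - V_2)/9100 + (V_5 - V_3)/8.2 + (V_5 - 0)/6200 = 0
Collecting terms (coefficients in siemens):
  1.194·V_1 - 0.01333·V_2 - 0.625·V_5 = 8.333
  0.02344·V_2 - 0.01333·V_1 - 0.01·V_3 - 0.0001099·V_5 = 0
  0.1986·V_3 - 0.01·V_2 - 0.122·V_5 = 0
  0.7472·V_5 - 0.625·V_1 - 0.0001099·V_2 - 0.122·V_3 = 0
Solving these 4 simultaneous equations (Gaussian elimination) gives:
  V_1 = 13.96 V, V_2 = 11.68 V, V_3 = 8.623 V, V_5 = 13.09 V
Power in each resistor, P = (ΔV)²/R:
  P_R1 = (15 - 13.96)²/1.8 = 0.5993 W
  P_R2 = (13.96 - 11.68)²/75 = 0.06938 W
  P_R3 = (11.68 - 8.623)²/100 = 0.09345 W
  P_R4 = (8.623 - 0)²/15 = 4.958 W
  P_R5 = (13.96 - 13.09)²/1.6 = 0.478 W
  P_R6 = (11.68 - 13.09)²/9100 = 0.0002174 W
  P_R7 = (8.623 - 13.09)²/8.2 = 2.43 W
  P_R8 = (0 - 13.09)²/6200 = 0.02762 W
P_total = P_R1 + P_R2 + P_R3 + P_R4 + P_R5 + P_R6 + P_R7 + P_R8 = 8.655 W

Final answer: 8.655 W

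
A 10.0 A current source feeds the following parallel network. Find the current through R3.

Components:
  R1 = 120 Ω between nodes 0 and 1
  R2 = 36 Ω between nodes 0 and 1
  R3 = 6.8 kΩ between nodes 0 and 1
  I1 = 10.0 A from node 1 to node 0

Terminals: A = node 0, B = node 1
All resistors sit directly between nodes 0 and 1, so they are in parallel and share one voltage V; the full source current 10 A splits among them.
1/R_par = 1/120 + 1/36 + 1/6800 = 0.03626 S  =>  R_par = 27.58 Ω
V = I × R_par = 10 × 27.58 = 275.8 V
I_R3 = V/R3 = 275.8/6800 = 0.04056 A

Final answer: 0.04056 A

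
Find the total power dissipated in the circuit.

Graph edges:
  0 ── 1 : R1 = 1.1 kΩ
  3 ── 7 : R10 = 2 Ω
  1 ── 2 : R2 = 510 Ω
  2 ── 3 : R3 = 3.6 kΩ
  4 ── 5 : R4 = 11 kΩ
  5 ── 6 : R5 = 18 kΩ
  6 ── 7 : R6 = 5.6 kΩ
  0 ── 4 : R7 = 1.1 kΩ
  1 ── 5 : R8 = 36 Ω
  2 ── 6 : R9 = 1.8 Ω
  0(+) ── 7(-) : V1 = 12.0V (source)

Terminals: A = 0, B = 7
Nodal analysis, taking node 7 as the 0 V reference.
Source V1 fixes V_0 = 12 V.
KCL at each unknown node (sum of currents leaving = 0; resistances in Ω):
  Node 1: (V_1 - 12)/1100 + (V_1 - V_2)/510 + (V_1 - V_5)/36 = 0
  Node 2: (V_2 - V_1)/510 + (V_2 - V_3)/3600 + (V_2 - V_6)/1.8 = 0
  Node 3: (V_3 - V_2)/3600 + (V_3 - 0)/2 = 0
  Node 4: (V_4 - V_5)/11000 + (V_4 - 12)/1100 = 0
  Node 5: (V_5 - V_4)/11000 + (V_5 - V_6)/18000 + (V_5 - V_1)/36 = 0
  Node 6: (V_6 - V_5)/18000 + (V_6 - 0)/5600 + (V_6 - V_2)/1.8 = 0
Collecting terms (coefficients in siemens):
  0.03065·V_1 - 0.001961·V_2 - 0.02778·V_5 = 0.01091
  0.5578·V_2 - 0.001961·V_1 - 0.0002778·V_3 - 0.5556·V_6 = 0
  0.5003·V_3 - 0.0002778·V_2 = 0
  0.001·V_4 - 0.00009091·V_5 = 0.01091
  0.02792·V_5 - 0.02778·V_1 - 0.00009091·V_4 - 0.00005556·V_6 = 0
  0.5558·V_6 - 0.5556·V_2 - 0.00005556·V_5 = 0
Solving these 6 simultaneous equations (Gaussian elimination) gives:
  V_1 = 8.726 V, V_2 = 7.117 V, V_3 = 0.003951 V, V_4 = 11.7 V
  V_5 = 8.733 V, V_6 = 7.114 V
Power in each resistor, P = (ΔV)²/R:
  P_R1 = (12 - 8.726)²/1100 = 0.009743 W
  P_R2 = (8.726 - 7.117)²/510 = 0.005081 W
  P_R3 = (7.117 - 0.003951)²/3600 = 0.01405 W
  P_R4 = (11.7 - 8.733)²/11000 = 0.000802 W
  P_R5 = (8.733 - 7.114)²/18000 = 0.0001455 W
  P_R6 = (7.114 - 0)²/5600 = 0.009038 W
  P_R7 = (12 - 11.7)²/1100 = 0.0000802 W
  P_R8 = (8.726 - 8.733)²/36 = 0.000001168 W
  P_R9 = (7.117 - 7.114)²/1.8 = 0.000002509 W
  P_R10 = (0.003951 - 0)²/2 = 0.000007807 W
P_total = P_R1 + P_R2 + P_R3 + P_R4 + P_R5 + P_R6 + P_R7 + P_R8 + P_R9 + P_R10 = 0.03895 W

Final answer: 0.03895 W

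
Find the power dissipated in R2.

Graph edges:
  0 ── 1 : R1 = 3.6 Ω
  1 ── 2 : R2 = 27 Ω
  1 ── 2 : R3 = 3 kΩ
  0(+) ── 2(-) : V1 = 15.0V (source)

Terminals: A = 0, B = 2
Nodal analysis, taking node 2 as the 0 V reference.
Source V1 fixes V_0 = 15 V.
KCL at each unknown node (sum of currents leaving = 0; resistances in Ω):
  Node 1: (V_1 - 15)/3.6 + (V_1 - 0)/27 + (V_1 - 0)/3000 = 0
Collecting terms: 0.3151 × V_1 = 4.167  =>  V_1 = 13.22 V
I_R2 = (V_1 - V_2)/R2 = (13.22 - 0)/27 = 0.4897 A
P_R2 = I_R2² × R2 = (0.4897)² × 27 = 6.474 W

Final answer: 6.474 W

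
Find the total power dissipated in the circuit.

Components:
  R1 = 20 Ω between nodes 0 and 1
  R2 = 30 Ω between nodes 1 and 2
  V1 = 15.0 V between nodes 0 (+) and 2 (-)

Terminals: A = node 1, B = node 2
Nodal analysis, taking node 2 as the 0 V reference.
Source V1 fixes V_0 = 15 V.
KCL at each unknown node (sum of currents leaving = 0; resistances in Ω):
  Node 1: (V_1 - 15)/20 + (V_1 - 0)/30 = 0
Collecting terms: 0.08333 × V_1 = 0.75  =>  V_1 = 9 V
Power in each resistor, P = (ΔV)²/R:
  P_R1 = (15 - 9)²/20 = 1.8 W
  P_R2 = (9 - 0)²/30 = 2.7 W
P_total = P_R1 + P_R2 = 4.5 W

Final answer: 4.5 W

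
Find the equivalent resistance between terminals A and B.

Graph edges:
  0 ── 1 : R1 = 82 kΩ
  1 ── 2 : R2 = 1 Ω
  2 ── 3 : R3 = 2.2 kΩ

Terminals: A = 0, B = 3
Reduce the network between node 0 (A) and node 3 (B) by series/parallel combination:
  Rs1 = R1 + R2 (series, joined only at node 1) = 82000 + 1 = 82000 Ω
  Rs2 = R3 + Rs1 (series, joined only at node 2) = 2200 + 82000 = 84200 Ω
R_eq = 84.2 kΩ

Final answer: 84.2 kΩ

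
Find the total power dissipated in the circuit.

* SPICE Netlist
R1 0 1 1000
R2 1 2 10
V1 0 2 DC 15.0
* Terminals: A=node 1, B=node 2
Nodal analysis, taking node 2 as the 0 V reference.
Source V1 fixes V_0 = 15 V.
KCL at each unknown node (sum of currents leaving = 0; resistances in Ω):
  Node 1: (V_1 - 15)/1000 + (V_1 - 0)/10 = 0
Collecting terms: 0.101 × V_1 = 0.015  =>  V_1 = 0.1485 V
Power in each resistor, P = (ΔV)²/R:
  P_R1 = (15 - 0.1485)²/1000 = 0.2206 W
  P_R2 = (0.1485 - 0)²/10 = 0.002206 W
P_total = P_R1 + P_R2 = 0.2228 W

Final answer: 0.2228 W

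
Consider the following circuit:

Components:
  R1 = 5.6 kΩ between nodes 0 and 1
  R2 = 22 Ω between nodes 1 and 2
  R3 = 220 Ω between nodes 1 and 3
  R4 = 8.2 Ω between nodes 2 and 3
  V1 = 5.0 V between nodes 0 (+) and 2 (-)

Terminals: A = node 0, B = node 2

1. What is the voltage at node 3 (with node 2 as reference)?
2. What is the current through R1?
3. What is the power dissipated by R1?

Nodal analysis, taking node 2 as the 0 V reference.
Source V1 fixes V_0 = 5 V.
KCL at each unknown node (sum of currents leaving = 0; resistances in Ω):
  Node 1: (V_1 - 5)/5600 + (V_1 - 0)/22 + (V_1 - V_3)/220 = 0
  Node 3: (V_3 - V_1)/220 + (V_3 - 0)/8.2 = 0
Collecting terms (coefficients in siemens):
  0.05018·V_1 - 0.004545·V_3 = 0.0008929
  0.1265·V_3 - 0.004545·V_1 = 0
Determinant D = (0.05018)(0.1265) - (-0.004545)(-0.004545) = 0.006327
V_1 = [(0.0008929)(0.1265) - (-0.004545)(0)]/D = 0.01785 V
V_3 = [(0.05018)(0) - (0.0008929)(-0.004545)]/D = 0.0006415 V
Part 1:
  Read off the nodal solution: V_3 = 0.0006415 V
Part 2:
  I_R1 = (V_0 - V_1)/R1 = (5 - 0.01785)/5600 = 0.0008897 A
  Magnitude: I_R1 = 0.0008897 A
Part 3:
  I_R1 = (V_0 - V_1)/R1 = (5 - 0.01785)/5600 = 0.0008897 A
  P_R1 = I_R1² × R1 = (0.0008897)² × 5600 = 0.004432 W

Final answers:
1. V_3 = 0.0006415 V
2. I_R1 = 0.0008897 A
3. P_R1 = 0.004432 W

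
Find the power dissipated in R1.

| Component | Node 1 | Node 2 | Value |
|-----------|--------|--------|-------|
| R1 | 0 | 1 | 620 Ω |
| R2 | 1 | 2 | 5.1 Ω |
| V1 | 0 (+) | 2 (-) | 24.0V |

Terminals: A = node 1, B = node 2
Nodal analysis, taking node 2 as the 0 V reference.
Source V1 fixes V_0 = 24 V.
KCL at each unknown node (sum of currents leaving = 0; resistances in Ω):
  Node 1: (V_1 - 24)/620 + (V_1 - 0)/5.1 = 0
Collecting terms: 0.1977 × V_1 = 0.03871  =>  V_1 = 0.1958 V
I_R1 = (V_0 - V_1)/R1 = (24 - 0.1958)/620 = 0.03839 A
P_R1 = I_R1² × R1 = (0.03839)² × 620 = 0.9139 W

Final answer: 0.9139 W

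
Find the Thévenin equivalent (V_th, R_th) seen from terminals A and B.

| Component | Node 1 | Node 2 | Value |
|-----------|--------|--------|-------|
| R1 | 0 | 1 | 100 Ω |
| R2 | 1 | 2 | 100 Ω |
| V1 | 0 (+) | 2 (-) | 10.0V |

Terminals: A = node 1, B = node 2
Step 1 — V_th is the open-circuit voltage V_A - V_B (nothing connected across the terminals).
Nodal analysis, taking node 2 as the 0 V reference.
Source V1 fixes V_0 = 10 V.
KCL at each unknown node (sum of currents leaving = 0; resistances in Ω):
  Node 1: (V_1 - 10)/100 + (V_1 - 0)/100 = 0
Collecting terms: 0.02 × V_1 = 0.1  =>  V_1 = 5 V
V_th = V_1 - V_2 = 5 - 0 = 5 V
Step 2 — R_th: zero the source — replace V1 by a short circuit (node 2 merges into node 0) — and find the resistance seen between A (node 1) and B (node 0).
Reduce the network between node 1 (A) and node 0 (B) by series/parallel combination:
  Rp1 = R1 ‖ R2 (parallel, both between nodes 0 and 1) = 1/(1/100 + 1/100) = 50 Ω
R_th = 50 Ω

Final answer: V_th = 5 V, R_th = 50 Ω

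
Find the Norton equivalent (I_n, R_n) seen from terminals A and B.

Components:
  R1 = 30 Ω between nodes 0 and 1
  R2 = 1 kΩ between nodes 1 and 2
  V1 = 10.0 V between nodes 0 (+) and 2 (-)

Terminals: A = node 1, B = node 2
Find the Thévenin equivalent first; then I_n = V_th/R_th and R_n = R_th.
Step 1 — V_th is the open-circuit voltage V_A - V_B (nothing connected across the terminals).
Nodal analysis, taking node 2 as the 0 V reference.
Source V1 fixes V_0 = 10 V.
KCL at each unknown node (sum of currents leaving = 0; resistances in Ω):
  Node 1: (V_1 - 10)/30 + (V_1 - 0)/1000 = 0
Collecting terms: 0.03433 × V_1 = 0.3333  =>  V_1 = 9.709 V
V_th = V_1 - V_2 = 9.709 - 0 = 9.709 V
Step 2 — R_th: zero the source — replace V1 by a short circuit (node 2 merges into node 0) — and find the resistance seen between A (node 1) and B (node 0).
Reduce the network between node 1 (A) and node 0 (B) by series/parallel combination:
  Rp1 = R1 ‖ R2 (parallel, both between nodes 0 and 1) = 1/(1/30 + 1/1000) = 29.13 Ω
R_th = 29.13 Ω
I_n = V_th/R_th = 9.709/29.13 = 0.3333 A, and R_n = R_th = 29.13 Ω

Final answer: I_n = 0.3333 A, R_n = 29.13 Ω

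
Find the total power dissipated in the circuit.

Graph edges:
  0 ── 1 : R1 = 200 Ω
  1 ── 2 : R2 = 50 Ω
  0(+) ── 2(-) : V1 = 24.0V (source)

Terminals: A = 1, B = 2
Nodal analysis, taking node 2 as the 0 V reference.
Source V1 fixes V_0 = 24 V.
KCL at each unknown node (sum of currents leaving = 0; resistances in Ω):
  Node 1: (V_1 - 24)/200 + (V_1 - 0)/50 = 0
Collecting terms: 0.025 × V_1 = 0.12  =>  V_1 = 4.8 V
Power in each resistor, P = (ΔV)²/R:
  P_R1 = (24 - 4.8)²/200 = 1.843 W
  P_R2 = (4.8 - 0)²/50 = 0.4608 W
P_total = P_R1 + P_R2 = 2.304 W

Final answer: 2.304 W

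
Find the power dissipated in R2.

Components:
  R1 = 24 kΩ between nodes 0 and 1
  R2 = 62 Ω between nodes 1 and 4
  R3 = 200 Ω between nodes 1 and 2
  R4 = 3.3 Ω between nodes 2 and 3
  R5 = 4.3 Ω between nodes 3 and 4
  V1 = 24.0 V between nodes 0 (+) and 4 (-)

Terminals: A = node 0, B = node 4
Nodal analysis, taking node 4 as the 0 V reference.
Source V1 fixes V_0 = 24 V.
KCL at each unknown node (sum of currents leaving = 0; resistances in Ω):
  Node 1: (V_1 - 24)/24000 + (V_1 - 0)/62 + (V_1 - V_2)/200 = 0
  Node 2: (V_2 - V_1)/200 + (V_2 - V_3)/3.3 = 0
  Node 3: (V_3 - V_2)/3.3 + (V_3 - 0)/4.3 = 0
Collecting terms (coefficients in siemens):
  0.02117·V_1 - 0.005·V_2 = 0.001
  0.308·V_2 - 0.005·V_1 - 0.303·V_3 = 0
  0.5356·V_3 - 0.303·V_2 = 0
Solving these 3 simultaneous equations (Gaussian elimination) gives:
  V_1 = 0.04765 V, V_2 = 0.001744 V, V_3 = 0.0009869 V
I_R2 = (V_1 - V_4)/R2 = (0.04765 - 0)/62 = 0.0007685 A
P_R2 = I_R2² × R2 = (0.0007685)² × 62 = 0.00003662 W

Final answer: 3.662e-05 W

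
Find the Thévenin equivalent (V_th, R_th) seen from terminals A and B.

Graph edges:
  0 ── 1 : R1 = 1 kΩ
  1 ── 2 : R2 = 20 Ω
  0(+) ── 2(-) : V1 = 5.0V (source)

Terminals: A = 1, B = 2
Step 1 — V_th is the open-circuit voltage V_A - V_B (nothing connected across the terminals).
Nodal analysis, taking node 2 as the 0 V reference.
Source V1 fixes V_0 = 5 V.
KCL at each unknown node (sum of currents leaving = 0; resistances in Ω):
  Node 1: (V_1 - 5)/1000 + (V_1 - 0)/20 = 0
Collecting terms: 0.051 × V_1 = 0.005  =>  V_1 = 0.09804 V
V_th = V_1 - V_2 = 0.09804 - 0 = 0.09804 V
Step 2 — R_th: zero the source — replace V1 by a short circuit (node 2 merges into node 0) — and find the resistance seen between A (node 1) and B (node 0).
Reduce the network between node 1 (A) and node 0 (B) by series/parallel combination:
  Rp1 = R1 ‖ R2 (parallel, both between nodes 0 and 1) = 1/(1/1000 + 1/20) = 19.61 Ω
R_th = 19.61 Ω

Final answer: V_th = 0.09804 V, R_th = 19.61 Ω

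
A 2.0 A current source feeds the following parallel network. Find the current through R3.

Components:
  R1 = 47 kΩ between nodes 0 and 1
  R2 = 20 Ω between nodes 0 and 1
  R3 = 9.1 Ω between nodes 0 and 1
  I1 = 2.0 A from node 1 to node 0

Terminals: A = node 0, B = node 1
All resistors sit directly between nodes 0 and 1, so they are in parallel and share one voltage V; the full source current 2 A splits among them.
1/R_par = 1/47000 + 1/20 + 1/9.1 = 0.1599 S  =>  R_par = 6.253 Ω
V = I × R_par = 2 × 6.253 = 12.51 V
I_R3 = V/R3 = 12.51/9.1 = 1.374 A

Final answer: 1.374 A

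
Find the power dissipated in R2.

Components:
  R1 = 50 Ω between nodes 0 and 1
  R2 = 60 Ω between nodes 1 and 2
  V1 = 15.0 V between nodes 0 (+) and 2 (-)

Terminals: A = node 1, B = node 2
Nodal analysis, taking node 2 as the 0 V reference.
Source V1 fixes V_0 = 15 V.
KCL at each unknown node (sum of currents leaving = 0; resistances in Ω):
  Node 1: (V_1 - 15)/50 + (V_1 - 0)/60 = 0
Collecting terms: 0.03667 × V_1 = 0.3  =>  V_1 = 8.182 V
I_R2 = (V_1 - V_2)/R2 = (8.182 - 0)/60 = 0.1364 A
P_R2 = I_R2² × R2 = (0.1364)² × 60 = 1.116 W

Final answer: 1.116 W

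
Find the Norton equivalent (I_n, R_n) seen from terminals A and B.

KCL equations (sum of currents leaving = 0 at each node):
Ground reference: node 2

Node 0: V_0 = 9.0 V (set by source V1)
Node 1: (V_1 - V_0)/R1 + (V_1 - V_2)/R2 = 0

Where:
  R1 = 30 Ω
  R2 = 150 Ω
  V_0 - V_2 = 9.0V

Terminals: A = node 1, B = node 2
Find the Thévenin equivalent first; then I_n = V_th/R_th and R_n = R_th.
Step 1 — V_th is the open-circuit voltage V_A - V_B (nothing connected across the terminals).
Nodal analysis, taking node 2 as the 0 V reference.
Source V1 fixes V_0 = 9 V.
KCL at each unknown node (sum of currents leaving = 0; resistances in Ω):
  Node 1: (V_1 - 9)/30 + (V_1 - 0)/150 = 0
Collecting terms: 0.04 × V_1 = 0.3  =>  V_1 = 7.5 V
V_th = V_1 - V_2 = 7.5 - 0 = 7.5 V
Step 2 — R_th: zero the source — replace V1 by a short circuit (node 2 merges into node 0) — and find the resistance seen between A (node 1) and B (node 0).
Reduce the network between node 1 (A) and node 0 (B) by series/parallel combination:
  Rp1 = R1 ‖ R2 (parallel, both between nodes 0 and 1) = 1/(1/30 + 1/150) = 25 Ω
R_th = 25 Ω
I_n = V_th/R_th = 7.5/25 = 0.3 A, and R_n = R_th = 25 Ω

Final answer: I_n = 0.3 A, R_n = 25 Ω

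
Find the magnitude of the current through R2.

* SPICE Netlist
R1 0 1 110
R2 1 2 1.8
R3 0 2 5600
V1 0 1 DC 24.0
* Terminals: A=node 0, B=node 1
Nodal analysis, taking node 1 as the 0 V reference.
Source V1 fixes V_0 = 24 V.
KCL at each unknown node (sum of currents leaving = 0; resistances in Ω):
  Node 2: (V_2 - 0)/1.8 + (V_2 - 24)/5600 = 0
Collecting terms: 0.5557 × V_2 = 0.004286  =>  V_2 = 0.007712 V
I_R2 = (V_1 - V_2)/R2 = (0 - 0.007712)/1.8 = -0.004284 A
|I_R2| = 0.004284 A

Final answer: |I_R2| = 0.004284 A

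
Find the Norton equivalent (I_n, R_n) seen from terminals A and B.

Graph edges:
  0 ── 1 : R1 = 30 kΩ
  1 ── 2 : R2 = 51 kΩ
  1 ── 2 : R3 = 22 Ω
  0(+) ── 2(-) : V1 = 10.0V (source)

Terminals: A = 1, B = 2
Find the Thévenin equivalent first; then I_n = V_th/R_th and R_n = R_th.
Step 1 — V_th is the open-circuit voltage V_A - V_B (nothing connected across the terminals).
Nodal analysis, taking node 2 as the 0 V reference.
Source V1 fixes V_0 = 10 V.
KCL at each unknown node (sum of currents leaving = 0; resistances in Ω):
  Node 1: (V_1 - 10)/30000 + (V_1 - 0)/51000 + (V_1 - 0)/22 = 0
Collecting terms: 0.04551 × V_1 = 0.0003333  =>  V_1 = 0.007325 V
V_th = V_1 - V_2 = 0.007325 - 0 = 0.007325 V
Step 2 — R_th: zero the source — replace V1 by a short circuit (node 2 merges into node 0) — and find the resistance seen between A (node 1) and B (node 0).
Reduce the network between node 1 (A) and node 0 (B) by series/parallel combination:
  Rp1 = R1 ‖ R2 ‖ R3 (parallel, all between nodes 0 and 1) = 1/(1/30000 + 1/51000 + 1/22) = 21.97 Ω
R_th = 21.97 Ω
I_n = V_th/R_th = 0.007325/21.97 = 0.0003333 A, and R_n = R_th = 21.97 Ω

Final answer: I_n = 0.0003333 A, R_n = 21.97 Ω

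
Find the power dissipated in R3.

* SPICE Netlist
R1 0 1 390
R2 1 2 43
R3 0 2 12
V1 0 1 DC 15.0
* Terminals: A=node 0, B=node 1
Nodal analysis, taking node 1 as the 0 V reference.
Source V1 fixes V_0 = 15 V.
KCL at each unknown node (sum of currents leaving = 0; resistances in Ω):
  Node 2: (V_2 - 0)/43 + (V_2 - 15)/12 = 0
Collecting terms: 0.1066 × V_2 = 1.25  =>  V_2 = 11.73 V
I_R3 = (V_0 - V_2)/R3 = (15 - 11.73)/12 = 0.2727 A
P_R3 = I_R3² × R3 = (0.2727)² × 12 = 0.8926 W

Final answer: 0.8926 W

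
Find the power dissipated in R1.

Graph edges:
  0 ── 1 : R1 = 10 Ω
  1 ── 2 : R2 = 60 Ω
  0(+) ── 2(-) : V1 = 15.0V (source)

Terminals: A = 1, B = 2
Nodal analysis, taking node 2 as the 0 V reference.
Source V1 fixes V_0 = 15 V.
KCL at each unknown node (sum of currents leaving = 0; resistances in Ω):
  Node 1: (V_1 - 15)/10 + (V_1 - 0)/60 = 0
Collecting terms: 0.1167 × V_1 = 1.5  =>  V_1 = 12.86 V
I_R1 = (V_0 - V_1)/R1 = (15 - 12.86)/10 = 0.2143 A
P_R1 = I_R1² × R1 = (0.2143)² × 10 = 0.4592 W

Final answer: 0.4592 W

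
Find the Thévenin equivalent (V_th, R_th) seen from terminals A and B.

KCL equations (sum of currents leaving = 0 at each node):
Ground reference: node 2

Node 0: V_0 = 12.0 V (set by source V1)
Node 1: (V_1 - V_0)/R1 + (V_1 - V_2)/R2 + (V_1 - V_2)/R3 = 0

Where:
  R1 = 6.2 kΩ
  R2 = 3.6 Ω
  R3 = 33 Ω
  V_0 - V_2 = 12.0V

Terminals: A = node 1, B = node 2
Step 1 — V_th is the open-circuit voltage V_A - V_B (nothing connected across the terminals).
Nodal analysis, taking node 2 as the 0 V reference.
Source V1 fixes V_0 = 12 V.
KCL at each unknown node (sum of currents leaving = 0; resistances in Ω):
  Node 1: (V_1 - 12)/6200 + (V_1 - 0)/3.6 + (V_1 - 0)/33 = 0
Collecting terms: 0.3082 × V_1 = 0.001935  =>  V_1 = 0.006279 V
V_th = V_1 - V_2 = 0.006279 - 0 = 0.006279 V
Step 2 — R_th: zero the source — replace V1 by a short circuit (node 2 merges into node 0) — and find the resistance seen between A (node 1) and B (node 0).
Reduce the network between node 1 (A) and node 0 (B) by series/parallel combination:
  Rp1 = R1 ‖ R2 ‖ R3 (parallel, all between nodes 0 and 1) = 1/(1/6200 + 1/3.6 + 1/33) = 3.244 Ω
R_th = 3.244 Ω

Final answer: V_th = 0.006279 V, R_th = 3.244 Ω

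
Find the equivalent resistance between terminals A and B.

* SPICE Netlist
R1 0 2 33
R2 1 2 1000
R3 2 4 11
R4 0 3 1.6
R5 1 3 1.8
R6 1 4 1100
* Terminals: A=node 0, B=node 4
The network is not a plain series/parallel combination. Inject a 1 A test current into terminal A (node 0) and return it from terminal B (node 4); then R_eq = V_A / (1 A).
Nodal analysis, taking node 4 as the 0 V reference.
Current source I_test pushes 1 A into node 0 and draws it out of node 4.
KCL at each unknown node (sum of currents leaving = 0; resistances in Ω):
  Node 0: (V_0 - V_2)/33 + (V_0 - V_3)/1.6 - 1 = 0
  Node 1: (V_1 - V_2)/1000 + (V_1 - V_3)/1.8 + (V_1 - 0)/1100 = 0
  Node 2: (V_2 - V_0)/33 + (V_2 - V_1)/1000 + (V_2 - 0)/11 = 0
  Node 3: (V_3 - V_0)/1.6 + (V_3 - V_1)/1.8 = 0
Collecting terms (coefficients in siemens):
  0.6553·V_0 - 0.0303·V_2 - 0.625·V_3 = 1
  0.5575·V_1 - 0.001·V_2 - 0.5556·V_3 = 0
  0.1222·V_2 - 0.0303·V_0 - 0.001·V_1 = 0
  1.181·V_3 - 0.625·V_0 - 0.5556·V_1 = 0
Solving these 4 simultaneous equations (Gaussian elimination) gives:
  V_0 = 41.35 V, V_1 = 41.12 V, V_2 = 10.59 V, V_3 = 41.24 V
R_eq = V_0 / 1 A = 41.35 Ω

Final answer: 41.35 Ω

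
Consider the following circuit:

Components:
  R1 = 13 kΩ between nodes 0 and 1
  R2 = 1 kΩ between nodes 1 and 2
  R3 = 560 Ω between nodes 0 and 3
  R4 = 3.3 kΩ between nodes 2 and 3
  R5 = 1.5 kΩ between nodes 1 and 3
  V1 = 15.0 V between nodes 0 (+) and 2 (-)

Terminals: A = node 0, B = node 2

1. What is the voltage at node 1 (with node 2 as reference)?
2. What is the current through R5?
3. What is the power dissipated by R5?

Nodal analysis, taking node 2 as the 0 V reference.
Source V1 fixes V_0 = 15 V.
KCL at each unknown node (sum of currents leaving = 0; resistances in Ω):
  Node 1: (V_1 - 15)/13000 + (V_1 - 0)/1000 + (V_1 - V_3)/1500 = 0
  Node 3: (V_3 - 15)/560 + (V_3 - 0)/3300 + (V_3 - V_1)/1500 = 0
Collecting terms (coefficients in siemens):
  0.001744·V_1 - 0.0006667·V_3 = 0.001154
  0.002755·V_3 - 0.0006667·V_1 = 0.02679
Determinant D = (0.001744)(0.002755) - (-0.0006667)(-0.0006667) = 0.00000436
V_1 = [(0.001154)(0.002755) - (-0.0006667)(0.02679)]/D = 4.825 V
V_3 = [(0.001744)(0.02679) - (0.001154)(-0.0006667)]/D = 10.89 V
Part 1:
  Read off the nodal solution: V_1 = 4.825 V
Part 2:
  I_R5 = (V_1 - V_3)/R5 = (4.825 - 10.89)/1500 = -0.004042 A
  Magnitude: I_R5 = 0.004042 A
Part 3:
  I_R5 = (V_1 - V_3)/R5 = (4.825 - 10.89)/1500 = -0.004042 A
  P_R5 = I_R5² × R5 = (-0.004042)² × 1500 = 0.02451 W

Final answers:
1. V_1 = 4.825 V
2. I_R5 = 0.004042 A
3. P_R5 = 0.02451 W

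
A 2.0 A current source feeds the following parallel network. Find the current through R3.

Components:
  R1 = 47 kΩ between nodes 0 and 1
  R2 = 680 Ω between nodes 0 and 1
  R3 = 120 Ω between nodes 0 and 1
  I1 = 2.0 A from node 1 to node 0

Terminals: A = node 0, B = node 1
All resistors sit directly between nodes 0 and 1, so they are in parallel and share one voltage V; the full source current 2 A splits among them.
1/R_par = 1/47000 + 1/680 + 1/120 = 0.009825 S  =>  R_par = 101.8 Ω
V = I × R_par = 2 × 101.8 = 203.6 V
I_R3 = V/R3 = 203.6/120 = 1.696 A

Final answer: 1.696 A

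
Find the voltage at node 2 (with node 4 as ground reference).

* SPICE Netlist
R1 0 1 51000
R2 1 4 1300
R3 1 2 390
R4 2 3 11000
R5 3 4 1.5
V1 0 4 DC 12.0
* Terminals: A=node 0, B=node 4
Nodal analysis, taking node 4 as the 0 V reference.
Source V1 fixes V_0 = 12 V.
KCL at each unknown node (sum of currents leaving = 0; resistances in Ω):
  Node 1: (V_1 - 12)/51000 + (V_1 - 0)/1300 + (V_1 - V_2)/390 = 0
  Node 2: (V_2 - V_1)/390 + (V_2 - V_3)/11000 = 0
  Node 3: (V_3 - V_2)/11000 + (V_3 - 0)/1.5 = 0
Collecting terms (coefficients in siemens):
  0.003353·V_1 - 0.002564·V_2 = 0.0002353
  0.002655·V_2 - 0.002564·V_1 - 0.00009091·V_3 = 0
  0.6668·V_3 - 0.00009091·V_2 = 0
Solving these 3 simultaneous equations (Gaussian elimination) gives:
  V_1 = 0.2684 V, V_2 = 0.2592 V, V_3 = 0.00003534 V
The requested potential is V_2 = 0.2592 V.

Final answer: V_2 = 0.2592 V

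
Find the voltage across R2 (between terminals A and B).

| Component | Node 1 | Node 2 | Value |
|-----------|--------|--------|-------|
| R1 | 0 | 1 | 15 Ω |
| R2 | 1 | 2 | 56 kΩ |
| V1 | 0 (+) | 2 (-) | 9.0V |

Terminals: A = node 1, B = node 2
R1 and R2 are in series across V1 (node 0 → node 1 → node 2), and the output A–B is taken across R2, so this is a voltage divider.
Series current: I = V1/(R1 + R2) = 9/(15 + 56000) = 9/56020 = 0.0001607 A
V_R2 = I × R2 = V1 × R2/(R1 + R2) = 9 × 56000/56020 = 8.998 V

Final answer: 8.998 V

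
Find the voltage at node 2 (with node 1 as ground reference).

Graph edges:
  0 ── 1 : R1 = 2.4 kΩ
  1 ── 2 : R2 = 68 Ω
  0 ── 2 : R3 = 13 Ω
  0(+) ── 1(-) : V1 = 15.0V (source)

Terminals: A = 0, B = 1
Nodal analysis, taking node 1 as the 0 V reference.
Source V1 fixes V_0 = 15 V.
KCL at each unknown node (sum of currents leaving = 0; resistances in Ω):
  Node 2: (V_2 - 0)/68 + (V_2 - 15)/13 = 0
Collecting terms: 0.09163 × V_2 = 1.154  =>  V_2 = 12.59 V
The requested potential is V_2 = 12.59 V.

Final answer: V_2 = 12.59 V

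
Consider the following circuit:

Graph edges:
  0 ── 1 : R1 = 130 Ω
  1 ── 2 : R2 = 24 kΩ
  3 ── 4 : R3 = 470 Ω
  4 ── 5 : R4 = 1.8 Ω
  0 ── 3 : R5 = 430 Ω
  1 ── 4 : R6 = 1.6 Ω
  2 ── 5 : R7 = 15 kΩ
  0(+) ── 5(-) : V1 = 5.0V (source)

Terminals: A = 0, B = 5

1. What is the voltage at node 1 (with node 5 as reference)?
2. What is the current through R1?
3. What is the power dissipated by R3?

Nodal analysis, taking node 5 as the 0 V reference.
Source V1 fixes V_0 = 5 V.
KCL at each unknown node (sum of currents leaving = 0; resistances in Ω):
  Node 1: (V_1 - 5)/130 + (V_1 - V_2)/24000 + (V_1 - V_4)/1.6 = 0
  Node 2: (V_2 - V_1)/24000 + (V_2 - 0)/15000 = 0
  Node 3: (V_3 - V_4)/470 + (V_3 - 5)/430 = 0
  Node 4: (V_4 - V_3)/470 + (V_4 - 0)/1.8 + (V_4 - V_1)/1.6 = 0
Collecting terms (coefficients in siemens):
  0.6327·V_1 - 0.00004167·V_2 - 0.625·V_4 = 0.03846
  0.0001083·V_2 - 0.00004167·V_1 = 0
  0.004453·V_3 - 0.002128·V_4 = 0.01163
  1.183·V_4 - 0.625·V_1 - 0.002128·V_3 = 0
Solving these 4 simultaneous equations (Gaussian elimination) gives:
  V_1 = 0.137 V, V_2 = 0.0527 V, V_3 = 2.648 V, V_4 = 0.07717 V
Part 1:
  Read off the nodal solution: V_1 = 0.137 V
Part 2:
  I_R1 = (V_0 - V_1)/R1 = (5 - 0.137)/130 = 0.03741 A
  Magnitude: I_R1 = 0.03741 A
Part 3:
  I_R3 = (V_3 - V_4)/R3 = (2.648 - 0.07717)/470 = 0.00547 A
  P_R3 = I_R3² × R3 = (0.00547)² × 470 = 0.01406 W

Final answers:
1. V_1 = 0.137 V
2. I_R1 = 0.03741 A
3. P_R3 = 0.01406 W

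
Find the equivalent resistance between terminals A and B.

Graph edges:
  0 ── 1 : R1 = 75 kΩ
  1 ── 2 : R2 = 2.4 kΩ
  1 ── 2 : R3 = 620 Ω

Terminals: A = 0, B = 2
Reduce the network between node 0 (A) and node 2 (B) by series/parallel combination:
  Rp1 = R2 ‖ R3 (parallel, both between nodes 1 and 2) = 1/(1/2400 + 1/620) = 492.7 Ω
  Rs1 = R1 + Rp1 (series, joined only at node 1) = 75000 + 492.7 = 75490 Ω
R_eq = 75.49 kΩ

Final answer: 75.49 kΩ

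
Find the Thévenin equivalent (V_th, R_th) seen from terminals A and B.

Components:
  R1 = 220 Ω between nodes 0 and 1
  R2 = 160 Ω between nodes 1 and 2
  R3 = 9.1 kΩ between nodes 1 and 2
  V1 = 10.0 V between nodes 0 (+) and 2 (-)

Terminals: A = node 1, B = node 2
Step 1 — V_th is the open-circuit voltage V_A - V_B (nothing connected across the terminals).
Nodal analysis, taking node 2 as the 0 V reference.
Source V1 fixes V_0 = 10 V.
KCL at each unknown node (sum of currents leaving = 0; resistances in Ω):
  Node 1: (V_1 - 10)/220 + (V_1 - 0)/160 + (V_1 - 0)/9100 = 0
Collecting terms: 0.01091 × V_1 = 0.04545  =>  V_1 = 4.168 V
V_th = V_1 - V_2 = 4.168 - 0 = 4.168 V
Step 2 — R_th: zero the source — replace V1 by a short circuit (node 2 merges into node 0) — and find the resistance seen between A (node 1) and B (node 0).
Reduce the network between node 1 (A) and node 0 (B) by series/parallel combination:
  Rp1 = R1 ‖ R2 ‖ R3 (parallel, all between nodes 0 and 1) = 1/(1/220 + 1/160 + 1/9100) = 91.7 Ω
R_th = 91.7 Ω

Final answer: V_th = 4.168 V, R_th = 91.7 Ω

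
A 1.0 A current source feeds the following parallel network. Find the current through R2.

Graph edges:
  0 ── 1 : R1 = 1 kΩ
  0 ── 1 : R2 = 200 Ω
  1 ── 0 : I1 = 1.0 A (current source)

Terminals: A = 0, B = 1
All resistors sit directly between nodes 0 and 1, so they are in parallel and share one voltage V; the full source current 1 A splits among them.
1/R_par = 1/1000 + 1/200 = 0.006 S  =>  R_par = 166.7 Ω
V = I × R_par = 1 × 166.7 = 166.7 V
I_R2 = V/R2 = 166.7/200 = 0.8333 A

Final answer: 0.8333 A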